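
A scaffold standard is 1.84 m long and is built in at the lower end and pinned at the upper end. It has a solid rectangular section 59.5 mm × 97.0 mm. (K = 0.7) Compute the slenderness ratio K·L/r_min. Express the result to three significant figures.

For a rectangle r_min = b/√12 = 59.5/√12 = 17.18 mm
L_e = K·L = 0.7 × 1.84 m = 1.288 m = 1288.0 mm
λ = L_e / r_min = 1288.0 / 17.18 = 75.0

λ ≈ 75.0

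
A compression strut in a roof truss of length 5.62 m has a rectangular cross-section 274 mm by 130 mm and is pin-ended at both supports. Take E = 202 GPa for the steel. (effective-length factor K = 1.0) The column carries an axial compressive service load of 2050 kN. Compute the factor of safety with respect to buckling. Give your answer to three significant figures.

n ≈ 1.54

Buckling occurs about the weak axis: I_min = h·b³/12 with b = 130 mm (the shorter side).
I_min = 274×130³/12 = 5.016×10^7 mm⁴
I = 5.016×10^7 mm⁴ = 5.016×10^-5 m⁴
Effective length L_e = K·L = 1 × 5.62 = 5.620 m
P_cr = π²EI / L_e² = π² × 202×10⁹ × 5.016×10^-5 / 5.620² = 3.166×10^6 N
Factor of safety n = P_cr / P = 3166.5 / 2050 = 1.54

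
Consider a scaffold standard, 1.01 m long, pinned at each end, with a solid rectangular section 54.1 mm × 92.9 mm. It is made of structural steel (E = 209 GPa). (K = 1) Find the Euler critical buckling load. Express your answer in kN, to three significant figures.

P_cr ≈ 2480 kN

Buckling occurs about the weak axis: I_min = h·b³/12 with b = 54.1 mm (the shorter side).
I_min = 92.9×54.1³/12 = 1.226×10^6 mm⁴
I = 1.226×10^6 mm⁴ = 1.226×10^-6 m⁴
Effective length L_e = K·L = 1 × 1.01 = 1.010 m
P_cr = π²EI / L_e² = π² × 209×10⁹ × 1.226×10^-6 / 1.010² = 2.479×10^6 N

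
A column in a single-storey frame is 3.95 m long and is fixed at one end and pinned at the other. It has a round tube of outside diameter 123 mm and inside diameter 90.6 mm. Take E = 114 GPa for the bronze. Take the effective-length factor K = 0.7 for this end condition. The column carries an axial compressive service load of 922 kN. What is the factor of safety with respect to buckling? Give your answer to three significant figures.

n ≈ 1.27

d_o = 123 mm, d_i = 90.6 mm
I = π(d_o⁴ − d_i⁴)/64 = π(123⁴ − 90.60⁴)/64 = 7.928×10^6 mm⁴
I = 7.928×10^6 mm⁴ = 7.928×10^-6 m⁴
Effective length L_e = K·L = 0.7 × 3.95 = 2.765 m
P_cr = π²EI / L_e² = π² × 114×10⁹ × 7.928×10^-6 / 2.765² = 1.167×10^6 N
Factor of safety n = P_cr / P = 1166.8 / 922 = 1.27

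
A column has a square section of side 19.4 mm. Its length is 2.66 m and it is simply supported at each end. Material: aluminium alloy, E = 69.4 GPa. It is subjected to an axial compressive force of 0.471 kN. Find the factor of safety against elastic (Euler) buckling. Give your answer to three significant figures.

I = a⁴/12 = 19.4⁴/12 = 1.180×10^4 mm⁴
I = 1.180×10^4 mm⁴ = 1.180×10^-8 m⁴
Effective length L_e = K·L = 1 × 2.66 = 2.660 m
P_cr = π²EI / L_e² = π² × 69.4×10⁹ × 1.180×10^-8 / 2.660² = 1.143×10^3 N
Factor of safety n = P_cr / P = 1.1427 / 0.471 = 2.43

n ≈ 2.43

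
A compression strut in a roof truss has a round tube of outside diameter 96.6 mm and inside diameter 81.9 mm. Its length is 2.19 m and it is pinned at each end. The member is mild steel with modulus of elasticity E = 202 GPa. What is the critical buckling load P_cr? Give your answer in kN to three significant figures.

d_o = 96.6 mm, d_i = 81.9 mm
I = π(d_o⁴ − d_i⁴)/64 = π(96.6⁴ − 81.90⁴)/64 = 2.066×10^6 mm⁴
I = 2.066×10^6 mm⁴ = 2.066×10^-6 m⁴
Effective length L_e = K·L = 1 × 2.19 = 2.190 m
P_cr = π²EI / L_e² = π² × 202×10⁹ × 2.066×10^-6 / 2.190² = 8.588×10^5 N

P_cr ≈ 859 kN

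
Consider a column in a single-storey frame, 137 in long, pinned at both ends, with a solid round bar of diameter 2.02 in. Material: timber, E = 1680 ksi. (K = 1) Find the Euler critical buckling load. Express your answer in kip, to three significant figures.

I = πd⁴/64 = π×2.02⁴/64 = 0.8173 in⁴
Effective length L_e = K·L = 1 × 137 = 137.0 in
P_cr = π²EI / L_e² = π² × 1680×10³ × 0.8173 / 137.0² = 722.0 lb

P_cr ≈ 0.722 kip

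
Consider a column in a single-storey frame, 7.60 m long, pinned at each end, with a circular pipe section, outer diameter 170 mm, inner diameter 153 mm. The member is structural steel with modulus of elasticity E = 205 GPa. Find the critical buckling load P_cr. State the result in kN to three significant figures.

d_o = 170 mm, d_i = 153 mm
I = π(d_o⁴ − d_i⁴)/64 = π(170⁴ − 153.0⁴)/64 = 1.410×10^7 mm⁴
I = 1.410×10^7 mm⁴ = 1.410×10^-5 m⁴
Effective length L_e = K·L = 1 × 7.60 = 7.600 m
P_cr = π²EI / L_e² = π² × 205×10⁹ × 1.410×10^-5 / 7.600² = 4.939×10^5 N

P_cr ≈ 494 kN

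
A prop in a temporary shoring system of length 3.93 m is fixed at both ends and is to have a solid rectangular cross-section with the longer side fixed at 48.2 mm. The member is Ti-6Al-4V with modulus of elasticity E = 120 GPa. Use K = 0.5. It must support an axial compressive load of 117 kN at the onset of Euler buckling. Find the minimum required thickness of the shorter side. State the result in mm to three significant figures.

L_e = K·L = 0.5 × 3.93 = 1.965 m
Required I = P_cr·L_e²/(π²E) = 1.170×10^5 × 1.965² / (π² × 1.20×10^11) = 3.814×10^-7 m⁴
I_req = 3.814×10^5 mm⁴
Rectangle, weak axis: I_min = h·b³/12 with h = 48.2 mm fixed  ⇒  b = (12I/h)^(1/3) = 45.6 mm

b ≈ 45.6 mm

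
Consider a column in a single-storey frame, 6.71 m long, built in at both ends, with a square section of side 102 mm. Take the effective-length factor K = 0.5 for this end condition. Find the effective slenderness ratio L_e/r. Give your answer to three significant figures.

λ ≈ 114

For a square r = a/√12 = 102/√12 = 29.44 mm
L_e = K·L = 0.5 × 6.71 m = 3.355 m = 3355.0 mm
λ = L_e / r_min = 3355.0 / 29.44 = 114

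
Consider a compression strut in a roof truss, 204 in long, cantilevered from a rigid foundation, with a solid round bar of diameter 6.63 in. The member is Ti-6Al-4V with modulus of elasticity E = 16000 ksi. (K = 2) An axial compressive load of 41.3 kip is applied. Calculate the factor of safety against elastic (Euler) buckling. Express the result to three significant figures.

I = πd⁴/64 = π×6.63⁴/64 = 94.85 in⁴
Effective length L_e = K·L = 2 × 204 = 408.0 in
P_cr = π²EI / L_e² = π² × 16000×10³ × 94.85 / 408.0² = 8.998×10^4 lb
Factor of safety n = P_cr / P = 89.975 / 41.3 = 2.18

n ≈ 2.18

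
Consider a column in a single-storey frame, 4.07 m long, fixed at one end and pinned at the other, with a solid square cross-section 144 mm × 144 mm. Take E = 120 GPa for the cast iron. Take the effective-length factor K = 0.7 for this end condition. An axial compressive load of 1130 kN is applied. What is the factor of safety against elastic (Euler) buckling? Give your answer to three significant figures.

n ≈ 4.63

I = a⁴/12 = 144⁴/12 = 3.583×10^7 mm⁴
I = 3.583×10^7 mm⁴ = 3.583×10^-5 m⁴
Effective length L_e = K·L = 0.7 × 4.07 = 2.849 m
P_cr = π²EI / L_e² = π² × 120×10⁹ × 3.583×10^-5 / 2.849² = 5.228×10^6 N
Factor of safety n = P_cr / P = 5228.4 / 1130 = 4.63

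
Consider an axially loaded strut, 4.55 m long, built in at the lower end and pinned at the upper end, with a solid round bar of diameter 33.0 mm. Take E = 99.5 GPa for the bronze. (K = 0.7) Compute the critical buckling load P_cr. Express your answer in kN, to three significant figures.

I = πd⁴/64 = π×33.0⁴/64 = 5.821×10^4 mm⁴
I = 5.821×10^4 mm⁴ = 5.821×10^-8 m⁴
Effective length L_e = K·L = 0.7 × 4.55 = 3.185 m
P_cr = π²EI / L_e² = π² × 99.5×10⁹ × 5.821×10^-8 / 3.185² = 5.635×10^3 N

P_cr ≈ 5.64 kN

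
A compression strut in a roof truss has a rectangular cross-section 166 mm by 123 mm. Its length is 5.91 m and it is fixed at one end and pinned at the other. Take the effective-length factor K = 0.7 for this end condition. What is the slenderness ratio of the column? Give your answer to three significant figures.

For a rectangle r_min = b/√12 = 123/√12 = 35.51 mm
L_e = K·L = 0.7 × 5.91 m = 4.137 m = 4137.0 mm
λ = L_e / r_min = 4137.0 / 35.51 = 117

λ ≈ 117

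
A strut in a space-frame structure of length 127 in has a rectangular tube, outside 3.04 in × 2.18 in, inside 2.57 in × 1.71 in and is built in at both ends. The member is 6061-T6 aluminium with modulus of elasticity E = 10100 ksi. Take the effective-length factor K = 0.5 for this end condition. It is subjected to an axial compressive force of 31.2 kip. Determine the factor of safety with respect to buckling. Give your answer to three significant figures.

Weak-axis I_min = (h_o·b_o³ − h_i·b_i³)/12 with b_o = 2.18, b_i = 1.710 in (shorter outer/inner sides).
I_min = (3.04×2.18³ − 2.570×1.710³)/12 = 1.554 in⁴
Effective length L_e = K·L = 0.5 × 127 = 63.50 in
P_cr = π²EI / L_e² = π² × 10100×10³ × 1.554 / 63.50² = 3.841×10^4 lb
Factor of safety n = P_cr / P = 38.410 / 31.2 = 1.23

n ≈ 1.23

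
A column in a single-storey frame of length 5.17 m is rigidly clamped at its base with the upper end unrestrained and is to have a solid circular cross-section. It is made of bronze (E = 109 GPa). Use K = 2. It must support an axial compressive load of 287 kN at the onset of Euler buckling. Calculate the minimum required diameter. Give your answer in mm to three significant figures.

L_e = K·L = 2 × 5.17 = 10.34 m
Required I = P_cr·L_e²/(π²E) = 2.870×10^5 × 10.34² / (π² × 1.09×10^11) = 2.852×10^-5 m⁴
I_req = 2.852×10^7 mm⁴
Solid circle: I = πd⁴/64  ⇒  d = (64I/π)^(1/4) = (64×2.852×10^7/π)^(1/4) = 155 mm

d ≈ 155 mm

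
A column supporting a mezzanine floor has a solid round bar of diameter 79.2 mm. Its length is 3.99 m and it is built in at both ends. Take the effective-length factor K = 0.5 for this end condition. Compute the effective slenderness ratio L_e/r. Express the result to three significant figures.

For a solid circle r = d/4 = 79.2/4 = 19.80 mm
L_e = K·L = 0.5 × 3.99 m = 1.995 m = 1995.0 mm
λ = L_e / r_min = 1995.0 / 19.80 = 101

λ ≈ 101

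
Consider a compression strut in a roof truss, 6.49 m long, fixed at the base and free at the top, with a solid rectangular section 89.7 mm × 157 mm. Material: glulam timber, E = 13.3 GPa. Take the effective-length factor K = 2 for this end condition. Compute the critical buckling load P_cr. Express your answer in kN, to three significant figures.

Buckling occurs about the weak axis: I_min = h·b³/12 with b = 89.7 mm (the shorter side).
I_min = 157×89.7³/12 = 9.443×10^6 mm⁴
I = 9.443×10^6 mm⁴ = 9.443×10^-6 m⁴
Effective length L_e = K·L = 2 × 6.49 = 12.98 m
P_cr = π²EI / L_e² = π² × 13.3×10⁹ × 9.443×10^-6 / 12.98² = 7.357×10^3 N

P_cr ≈ 7.36 kN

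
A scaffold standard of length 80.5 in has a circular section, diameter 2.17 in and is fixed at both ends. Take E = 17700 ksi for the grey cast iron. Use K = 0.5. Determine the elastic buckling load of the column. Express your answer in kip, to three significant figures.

P_cr ≈ 117 kip

I = πd⁴/64 = π×2.17⁴/64 = 1.088 in⁴
Effective length L_e = K·L = 0.5 × 80.5 = 40.25 in
P_cr = π²EI / L_e² = π² × 17700×10³ × 1.088 / 40.25² = 1.174×10^5 lb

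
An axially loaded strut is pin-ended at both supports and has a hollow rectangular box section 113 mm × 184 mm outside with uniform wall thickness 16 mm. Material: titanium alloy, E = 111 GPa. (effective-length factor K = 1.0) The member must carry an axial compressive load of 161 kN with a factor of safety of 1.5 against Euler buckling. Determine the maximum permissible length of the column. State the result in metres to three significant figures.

L_max ≈ 8.36 m

Inner dimensions: h_i = 184 − 2×16 = 152.0 mm, b_i = 113 − 2×16 = 81.00 mm
Weak-axis I_min = (h_o·b_o³ − h_i·b_i³)/12 with b_o = 113, b_i = 81.00 mm (shorter outer/inner sides).
I_min = (184×113³ − 152.0×81.00³)/12 = 1.539×10^7 mm⁴
I = 1.539×10^-5 m⁴
Required critical load P_cr = n·P = 1.5 × 161 = 241.5 kN = 2.415×10^5 N
From P_cr = π²EI/(K·L)²:  L = (1/K)·√(π²EI/P_cr) = (1/1)·√(π²×1.11×10^11×1.539×10^-5/2.415×10^5)
L = 8.36 m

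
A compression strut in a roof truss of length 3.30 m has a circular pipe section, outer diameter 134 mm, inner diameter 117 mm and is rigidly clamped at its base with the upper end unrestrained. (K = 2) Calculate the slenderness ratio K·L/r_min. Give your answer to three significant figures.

λ ≈ 148

d_o = 134 mm, d_i = 117 mm
I = π(d_o⁴ − d_i⁴)/64 = π(134⁴ − 117.0⁴)/64 = 6.628×10^6 mm⁴
A = 3.351×10^3 mm²;  r_min = √(I/A) = √(6.628×10^6/3.351×10^3) = 44.47 mm
L_e = K·L = 2 × 3.30 m = 6.600 m = 6600.0 mm
λ = L_e / r_min = 6600.0 / 44.47 = 148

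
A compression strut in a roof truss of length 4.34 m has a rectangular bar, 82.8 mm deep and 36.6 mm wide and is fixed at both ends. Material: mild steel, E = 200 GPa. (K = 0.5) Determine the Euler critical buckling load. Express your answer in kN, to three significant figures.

Buckling occurs about the weak axis: I_min = h·b³/12 with b = 36.6 mm (the shorter side).
I_min = 82.8×36.6³/12 = 3.383×10^5 mm⁴
I = 3.383×10^5 mm⁴ = 3.383×10^-7 m⁴
Effective length L_e = K·L = 0.5 × 4.34 = 2.170 m
P_cr = π²EI / L_e² = π² × 200×10⁹ × 3.383×10^-7 / 2.170² = 1.418×10^5 N

P_cr ≈ 142 kN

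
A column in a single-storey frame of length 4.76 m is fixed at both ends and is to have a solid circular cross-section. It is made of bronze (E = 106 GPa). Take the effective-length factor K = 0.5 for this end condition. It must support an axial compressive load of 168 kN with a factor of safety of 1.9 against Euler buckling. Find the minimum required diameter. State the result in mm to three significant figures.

Required P_cr = n·P = 1.9 × 168 = 319.2 kN
L_e = K·L = 0.5 × 4.76 = 2.380 m
Required I = P_cr·L_e²/(π²E) = 3.192×10^5 × 2.380² / (π² × 1.06×10^11) = 1.728×10^-6 m⁴
I_req = 1.728×10^6 mm⁴
Solid circle: I = πd⁴/64  ⇒  d = (64I/π)^(1/4) = (64×1.728×10^6/π)^(1/4) = 77.0 mm

d ≈ 77.0 mm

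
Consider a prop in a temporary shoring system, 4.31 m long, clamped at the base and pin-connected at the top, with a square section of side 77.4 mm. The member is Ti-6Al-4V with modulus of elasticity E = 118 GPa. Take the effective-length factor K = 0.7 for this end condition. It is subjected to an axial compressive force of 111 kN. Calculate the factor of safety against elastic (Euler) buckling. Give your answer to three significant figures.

n ≈ 3.45

I = a⁴/12 = 77.4⁴/12 = 2.991×10^6 mm⁴
I = 2.991×10^6 mm⁴ = 2.991×10^-6 m⁴
Effective length L_e = K·L = 0.7 × 4.31 = 3.017 m
P_cr = π²EI / L_e² = π² × 118×10⁹ × 2.991×10^-6 / 3.017² = 3.827×10^5 N
Factor of safety n = P_cr / P = 382.66 / 111 = 3.45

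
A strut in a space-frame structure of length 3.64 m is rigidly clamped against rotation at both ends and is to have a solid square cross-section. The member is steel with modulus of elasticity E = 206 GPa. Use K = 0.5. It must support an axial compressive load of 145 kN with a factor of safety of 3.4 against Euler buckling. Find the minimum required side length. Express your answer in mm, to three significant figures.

a ≈ 55.7 mm

Required P_cr = n·P = 3.4 × 145 = 493.0 kN
L_e = K·L = 0.5 × 3.64 = 1.820 m
Required I = P_cr·L_e²/(π²E) = 4.930×10^5 × 1.820² / (π² × 2.06×10^11) = 8.032×10^-7 m⁴
I_req = 8.032×10^5 mm⁴
Solid square: I = a⁴/12  ⇒  a = (12I)^(1/4) = (12×8.032×10^5)^(1/4) = 55.7 mm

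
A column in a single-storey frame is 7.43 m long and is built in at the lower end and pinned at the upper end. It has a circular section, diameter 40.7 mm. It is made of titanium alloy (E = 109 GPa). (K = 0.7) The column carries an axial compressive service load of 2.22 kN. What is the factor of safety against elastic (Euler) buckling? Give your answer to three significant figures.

I = πd⁴/64 = π×40.7⁴/64 = 1.347×10^5 mm⁴
I = 1.347×10^5 mm⁴ = 1.347×10^-7 m⁴
Effective length L_e = K·L = 0.7 × 7.43 = 5.201 m
P_cr = π²EI / L_e² = π² × 109×10⁹ × 1.347×10^-7 / 5.201² = 5.357×10^3 N
Factor of safety n = P_cr / P = 5.3567 / 2.22 = 2.41

n ≈ 2.41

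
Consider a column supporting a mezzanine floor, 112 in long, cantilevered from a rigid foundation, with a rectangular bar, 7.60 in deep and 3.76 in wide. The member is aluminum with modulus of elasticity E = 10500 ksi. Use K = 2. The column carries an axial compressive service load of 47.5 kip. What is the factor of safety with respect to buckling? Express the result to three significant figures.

n ≈ 1.46

Buckling occurs about the weak axis: I_min = h·b³/12 with b = 3.76 in (the shorter side).
I_min = 7.60×3.76³/12 = 33.67 in⁴
Effective length L_e = K·L = 2 × 112 = 224.0 in
P_cr = π²EI / L_e² = π² × 10500×10³ × 33.67 / 224.0² = 6.953×10^4 lb
Factor of safety n = P_cr / P = 69.533 / 47.5 = 1.46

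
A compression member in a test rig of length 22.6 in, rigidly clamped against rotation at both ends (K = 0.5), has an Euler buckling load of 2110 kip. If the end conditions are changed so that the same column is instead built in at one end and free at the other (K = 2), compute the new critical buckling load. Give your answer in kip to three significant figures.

P_cr ≈ 132 kip

P_cr ∝ 1/K², so P_cr,new = P_cr,old × (K_old/K_new)² = 2110 × (0.5/2)²
= 2110 × 0.06250 = 132 kip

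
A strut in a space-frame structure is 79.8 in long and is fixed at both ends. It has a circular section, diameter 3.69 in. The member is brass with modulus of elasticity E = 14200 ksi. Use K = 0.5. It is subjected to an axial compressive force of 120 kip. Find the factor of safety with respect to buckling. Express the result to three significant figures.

n ≈ 6.68

I = πd⁴/64 = π×3.69⁴/64 = 9.101 in⁴
Effective length L_e = K·L = 0.5 × 79.8 = 39.90 in
P_cr = π²EI / L_e² = π² × 14200×10³ × 9.101 / 39.90² = 8.012×10^5 lb
Factor of safety n = P_cr / P = 801.16 / 120 = 6.68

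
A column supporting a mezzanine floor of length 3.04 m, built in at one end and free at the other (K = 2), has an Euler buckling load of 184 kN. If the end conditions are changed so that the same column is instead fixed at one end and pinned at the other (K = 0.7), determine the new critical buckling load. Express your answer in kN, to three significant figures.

P_cr ∝ 1/K², so P_cr,new = P_cr,old × (K_old/K_new)² = 184 × (2/0.7)²
= 184 × 8.163 = 1500 kN

P_cr ≈ 1500 kN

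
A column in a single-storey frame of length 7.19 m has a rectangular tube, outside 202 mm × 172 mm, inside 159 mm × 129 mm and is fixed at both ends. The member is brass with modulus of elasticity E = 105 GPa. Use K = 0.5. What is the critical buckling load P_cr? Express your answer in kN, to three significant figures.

Weak-axis I_min = (h_o·b_o³ − h_i·b_i³)/12 with b_o = 172, b_i = 129.0 mm (shorter outer/inner sides).
I_min = (202×172³ − 159.0×129.0³)/12 = 5.721×10^7 mm⁴
I = 5.721×10^7 mm⁴ = 5.721×10^-5 m⁴
Effective length L_e = K·L = 0.5 × 7.19 = 3.595 m
P_cr = π²EI / L_e² = π² × 105×10⁹ × 5.721×10^-5 / 3.595² = 4.588×10^6 N

P_cr ≈ 4590 kN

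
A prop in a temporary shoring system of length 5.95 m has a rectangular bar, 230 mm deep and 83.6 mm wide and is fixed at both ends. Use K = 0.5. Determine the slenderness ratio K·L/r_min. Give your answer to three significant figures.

λ ≈ 123

Buckling occurs about the weak axis: I_min = h·b³/12 with b = 83.6 mm (the shorter side).
I_min = 230×83.6³/12 = 1.120×10^7 mm⁴
A = 1.923×10^4 mm²;  r_min = √(I/A) = √(1.120×10^7/1.923×10^4) = 24.13 mm
L_e = K·L = 0.5 × 5.95 m = 2.975 m = 2975.0 mm
λ = L_e / r_min = 2975.0 / 24.13 = 123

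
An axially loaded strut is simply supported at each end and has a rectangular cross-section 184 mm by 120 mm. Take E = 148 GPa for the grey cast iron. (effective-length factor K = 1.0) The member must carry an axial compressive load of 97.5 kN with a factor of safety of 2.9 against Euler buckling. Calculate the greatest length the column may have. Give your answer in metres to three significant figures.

Buckling occurs about the weak axis: I_min = h·b³/12 with b = 120 mm (the shorter side).
I_min = 184×120³/12 = 2.650×10^7 mm⁴
I = 2.650×10^-5 m⁴
Required critical load P_cr = n·P = 2.9 × 97.5 = 282.8 kN = 2.828×10^5 N
From P_cr = π²EI/(K·L)²:  L = (1/K)·√(π²EI/P_cr) = (1/1)·√(π²×1.48×10^11×2.650×10^-5/2.828×10^5)
L = 11.7 m

L_max ≈ 11.7 m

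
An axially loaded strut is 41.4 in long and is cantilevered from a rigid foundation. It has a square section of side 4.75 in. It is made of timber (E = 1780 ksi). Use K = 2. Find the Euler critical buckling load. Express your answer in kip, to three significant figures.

P_cr ≈ 109 kip

I = a⁴/12 = 4.75⁴/12 = 42.42 in⁴
Effective length L_e = K·L = 2 × 41.4 = 82.80 in
P_cr = π²EI / L_e² = π² × 1780×10³ × 42.42 / 82.80² = 1.087×10^5 lb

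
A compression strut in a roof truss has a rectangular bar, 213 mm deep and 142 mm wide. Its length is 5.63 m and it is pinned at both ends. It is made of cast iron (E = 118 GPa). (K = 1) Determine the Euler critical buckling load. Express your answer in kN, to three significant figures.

Buckling occurs about the weak axis: I_min = h·b³/12 with b = 142 mm (the shorter side).
I_min = 213×142³/12 = 5.082×10^7 mm⁴
I = 5.082×10^7 mm⁴ = 5.082×10^-5 m⁴
Effective length L_e = K·L = 1 × 5.63 = 5.630 m
P_cr = π²EI / L_e² = π² × 118×10⁹ × 5.082×10^-5 / 5.630² = 1.867×10^6 N

P_cr ≈ 1870 kN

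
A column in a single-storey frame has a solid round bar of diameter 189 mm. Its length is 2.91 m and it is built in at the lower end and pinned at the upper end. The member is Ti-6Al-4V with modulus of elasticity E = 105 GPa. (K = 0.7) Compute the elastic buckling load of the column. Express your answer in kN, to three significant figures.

I = πd⁴/64 = π×189⁴/64 = 6.264×10^7 mm⁴
I = 6.264×10^7 mm⁴ = 6.264×10^-5 m⁴
Effective length L_e = K·L = 0.7 × 2.91 = 2.037 m
P_cr = π²EI / L_e² = π² × 105×10⁹ × 6.264×10^-5 / 2.037² = 1.564×10^7 N

P_cr ≈ 15600 kN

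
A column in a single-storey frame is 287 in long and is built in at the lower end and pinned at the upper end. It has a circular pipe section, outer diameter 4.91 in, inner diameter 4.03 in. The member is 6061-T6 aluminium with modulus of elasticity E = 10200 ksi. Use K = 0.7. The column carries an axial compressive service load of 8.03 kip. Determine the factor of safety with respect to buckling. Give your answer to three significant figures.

d_o = 4.91 in, d_i = 4.03 in
I = π(d_o⁴ − d_i⁴)/64 = π(4.91⁴ − 4.030⁴)/64 = 15.58 in⁴
Effective length L_e = K·L = 0.7 × 287 = 200.9 in
P_cr = π²EI / L_e² = π² × 10200×10³ × 15.58 / 200.9² = 3.887×10^4 lb
Factor of safety n = P_cr / P = 38.865 / 8.03 = 4.84

n ≈ 4.84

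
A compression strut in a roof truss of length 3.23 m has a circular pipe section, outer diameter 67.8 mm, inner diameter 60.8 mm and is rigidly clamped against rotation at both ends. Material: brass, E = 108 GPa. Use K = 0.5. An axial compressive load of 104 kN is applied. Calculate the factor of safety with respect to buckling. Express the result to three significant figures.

n ≈ 1.44

d_o = 67.8 mm, d_i = 60.8 mm
I = π(d_o⁴ − d_i⁴)/64 = π(67.8⁴ − 60.80⁴)/64 = 3.665×10^5 mm⁴
I = 3.665×10^5 mm⁴ = 3.665×10^-7 m⁴
Effective length L_e = K·L = 0.5 × 3.23 = 1.615 m
P_cr = π²EI / L_e² = π² × 108×10⁹ × 3.665×10^-7 / 1.615² = 1.498×10^5 N
Factor of safety n = P_cr / P = 149.77 / 104 = 1.44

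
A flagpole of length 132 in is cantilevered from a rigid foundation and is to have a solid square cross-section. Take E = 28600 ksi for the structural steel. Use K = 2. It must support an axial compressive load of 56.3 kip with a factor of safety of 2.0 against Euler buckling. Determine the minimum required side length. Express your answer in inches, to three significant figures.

a ≈ 4.27 in

Required P_cr = n·P = 2.0 × 56.3 = 112.6 kip
L_e = K·L = 2 × 132 = 264.0 in
Required I = P_cr·L_e²/(π²E) = 1.126×10^5 × 264.0² / (π² × 2.86×10^7) = 27.80 in⁴
Solid square: I = a⁴/12  ⇒  a = (12I)^(1/4) = (12×27.80)^(1/4) = 4.27 in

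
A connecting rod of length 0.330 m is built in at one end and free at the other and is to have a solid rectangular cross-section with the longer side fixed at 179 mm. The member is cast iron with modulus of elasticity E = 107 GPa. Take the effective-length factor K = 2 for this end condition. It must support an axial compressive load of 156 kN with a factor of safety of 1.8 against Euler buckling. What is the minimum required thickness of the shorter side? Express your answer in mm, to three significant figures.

b ≈ 19.8 mm

Required P_cr = n·P = 1.8 × 156 = 280.8 kN
L_e = K·L = 2 × 0.330 = 0.6600 m
Required I = P_cr·L_e²/(π²E) = 2.808×10^5 × 0.6600² / (π² × 1.07×10^11) = 1.158×10^-7 m⁴
I_req = 1.158×10^5 mm⁴
Rectangle, weak axis: I_min = h·b³/12 with h = 179 mm fixed  ⇒  b = (12I/h)^(1/3) = 19.8 mm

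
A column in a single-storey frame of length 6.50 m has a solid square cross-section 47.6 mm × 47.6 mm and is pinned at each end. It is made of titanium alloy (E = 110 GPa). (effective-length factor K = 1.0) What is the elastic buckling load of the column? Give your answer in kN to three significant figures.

I = a⁴/12 = 47.6⁴/12 = 4.278×10^5 mm⁴
I = 4.278×10^5 mm⁴ = 4.278×10^-7 m⁴
Effective length L_e = K·L = 1 × 6.50 = 6.500 m
P_cr = π²EI / L_e² = π² × 110×10⁹ × 4.278×10^-7 / 6.500² = 1.099×10^4 N

P_cr ≈ 11.0 kN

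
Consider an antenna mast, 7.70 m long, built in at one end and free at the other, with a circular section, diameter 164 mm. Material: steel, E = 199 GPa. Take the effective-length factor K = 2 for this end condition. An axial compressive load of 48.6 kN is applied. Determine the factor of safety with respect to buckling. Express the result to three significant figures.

n ≈ 6.05

I = πd⁴/64 = π×164⁴/64 = 3.551×10^7 mm⁴
I = 3.551×10^7 mm⁴ = 3.551×10^-5 m⁴
Effective length L_e = K·L = 2 × 7.70 = 15.40 m
P_cr = π²EI / L_e² = π² × 199×10⁹ × 3.551×10^-5 / 15.40² = 2.941×10^5 N
Factor of safety n = P_cr / P = 294.07 / 48.6 = 6.05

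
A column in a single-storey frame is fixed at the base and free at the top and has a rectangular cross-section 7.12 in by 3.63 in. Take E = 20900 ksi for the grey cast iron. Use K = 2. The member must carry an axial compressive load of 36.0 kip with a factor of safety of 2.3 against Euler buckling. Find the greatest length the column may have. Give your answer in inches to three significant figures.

L_max ≈ 133 in

Buckling occurs about the weak axis: I_min = h·b³/12 with b = 3.63 in (the shorter side).
I_min = 7.12×3.63³/12 = 28.38 in⁴
Required critical load P_cr = n·P = 2.3 × 36.0 = 82.80 kip = 8.280×10^4 lb
From P_cr = π²EI/(K·L)²:  L = (1/K)·√(π²EI/P_cr) = (1/2)·√(π²×2.09×10^7×28.38/8.280×10^4)
L = 133 in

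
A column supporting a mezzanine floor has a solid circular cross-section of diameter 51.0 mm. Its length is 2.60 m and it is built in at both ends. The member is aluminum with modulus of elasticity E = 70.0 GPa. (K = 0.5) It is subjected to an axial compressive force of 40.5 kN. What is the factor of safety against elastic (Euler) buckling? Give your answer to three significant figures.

n ≈ 3.35

I = πd⁴/64 = π×51.0⁴/64 = 3.321×10^5 mm⁴
I = 3.321×10^5 mm⁴ = 3.321×10^-7 m⁴
Effective length L_e = K·L = 0.5 × 2.60 = 1.300 m
P_cr = π²EI / L_e² = π² × 70.0×10⁹ × 3.321×10^-7 / 1.300² = 1.358×10^5 N
Factor of safety n = P_cr / P = 135.76 / 40.5 = 3.35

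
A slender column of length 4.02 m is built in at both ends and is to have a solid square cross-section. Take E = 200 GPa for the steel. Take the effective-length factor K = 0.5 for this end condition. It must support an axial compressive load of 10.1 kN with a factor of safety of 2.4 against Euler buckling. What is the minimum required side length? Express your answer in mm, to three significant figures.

a ≈ 27.8 mm

Required P_cr = n·P = 2.4 × 10.1 = 24.24 kN
L_e = K·L = 0.5 × 4.02 = 2.010 m
Required I = P_cr·L_e²/(π²E) = 2.424×10^4 × 2.010² / (π² × 2.00×10^11) = 4.961×10^-8 m⁴
I_req = 4.961×10^4 mm⁴
Solid square: I = a⁴/12  ⇒  a = (12I)^(1/4) = (12×4.961×10^4)^(1/4) = 27.8 mm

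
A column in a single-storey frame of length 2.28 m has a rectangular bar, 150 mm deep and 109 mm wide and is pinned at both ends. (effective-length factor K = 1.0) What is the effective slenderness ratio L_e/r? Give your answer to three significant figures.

Buckling occurs about the weak axis: I_min = h·b³/12 with b = 109 mm (the shorter side).
I_min = 150×109³/12 = 1.619×10^7 mm⁴
A = 1.635×10^4 mm²;  r_min = √(I/A) = √(1.619×10^7/1.635×10^4) = 31.47 mm
L_e = K·L = 1 × 2.28 m = 2.280 m = 2280.0 mm
λ = L_e / r_min = 2280.0 / 31.47 = 72.5

λ ≈ 72.5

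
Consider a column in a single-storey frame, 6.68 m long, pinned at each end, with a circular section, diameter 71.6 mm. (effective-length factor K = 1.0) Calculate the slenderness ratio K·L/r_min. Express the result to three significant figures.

λ ≈ 373

I = πd⁴/64 = π×71.6⁴/64 = 1.290×10^6 mm⁴
A = 4.026×10^3 mm²;  r_min = √(I/A) = √(1.290×10^6/4.026×10^3) = 17.90 mm
L_e = K·L = 1 × 6.68 m = 6.680 m = 6680.0 mm
λ = L_e / r_min = 6680.0 / 17.90 = 373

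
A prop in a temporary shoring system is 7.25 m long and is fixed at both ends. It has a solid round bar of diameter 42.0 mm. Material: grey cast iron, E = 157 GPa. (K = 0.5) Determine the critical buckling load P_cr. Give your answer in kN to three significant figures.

P_cr ≈ 18.0 kN

I = πd⁴/64 = π×42.0⁴/64 = 1.527×10^5 mm⁴
I = 1.527×10^5 mm⁴ = 1.527×10^-7 m⁴
Effective length L_e = K·L = 0.5 × 7.25 = 3.625 m
P_cr = π²EI / L_e² = π² × 157×10⁹ × 1.527×10^-7 / 3.625² = 1.801×10^4 N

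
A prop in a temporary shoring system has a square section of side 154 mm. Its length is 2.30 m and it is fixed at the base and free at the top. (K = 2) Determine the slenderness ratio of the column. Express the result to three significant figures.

I = a⁴/12 = 154⁴/12 = 4.687×10^7 mm⁴
A = 2.372×10^4 mm²;  r_min = √(I/A) = √(4.687×10^7/2.372×10^4) = 44.46 mm
L_e = K·L = 2 × 2.30 m = 4.600 m = 4600.0 mm
λ = L_e / r_min = 4600.0 / 44.46 = 103

λ ≈ 103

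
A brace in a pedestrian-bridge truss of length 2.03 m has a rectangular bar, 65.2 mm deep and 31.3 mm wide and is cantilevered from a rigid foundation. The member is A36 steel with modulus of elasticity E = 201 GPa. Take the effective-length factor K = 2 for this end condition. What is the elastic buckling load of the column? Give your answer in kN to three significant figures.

P_cr ≈ 20.1 kN

Buckling occurs about the weak axis: I_min = h·b³/12 with b = 31.3 mm (the shorter side).
I_min = 65.2×31.3³/12 = 1.666×10^5 mm⁴
I = 1.666×10^5 mm⁴ = 1.666×10^-7 m⁴
Effective length L_e = K·L = 2 × 2.03 = 4.060 m
P_cr = π²EI / L_e² = π² × 201×10⁹ × 1.666×10^-7 / 4.060² = 2.005×10^4 N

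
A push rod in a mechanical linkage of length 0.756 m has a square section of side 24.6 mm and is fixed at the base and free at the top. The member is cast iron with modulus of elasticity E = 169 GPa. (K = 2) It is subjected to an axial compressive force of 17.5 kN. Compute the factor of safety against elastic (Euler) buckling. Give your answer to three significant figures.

n ≈ 1.27

I = a⁴/12 = 24.6⁴/12 = 3.052×10^4 mm⁴
I = 3.052×10^4 mm⁴ = 3.052×10^-8 m⁴
Effective length L_e = K·L = 2 × 0.756 = 1.512 m
P_cr = π²EI / L_e² = π² × 169×10⁹ × 3.052×10^-8 / 1.512² = 2.227×10^4 N
Factor of safety n = P_cr / P = 22.266 / 17.5 = 1.27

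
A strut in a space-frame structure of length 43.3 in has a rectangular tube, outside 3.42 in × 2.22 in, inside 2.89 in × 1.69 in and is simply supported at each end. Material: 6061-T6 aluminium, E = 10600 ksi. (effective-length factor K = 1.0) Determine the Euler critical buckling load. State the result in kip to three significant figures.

P_cr ≈ 109 kip

Weak-axis I_min = (h_o·b_o³ − h_i·b_i³)/12 with b_o = 2.22, b_i = 1.690 in (shorter outer/inner sides).
I_min = (3.42×2.22³ − 2.890×1.690³)/12 = 1.956 in⁴
Effective length L_e = K·L = 1 × 43.3 = 43.30 in
P_cr = π²EI / L_e² = π² × 10600×10³ × 1.956 / 43.30² = 1.091×10^5 lb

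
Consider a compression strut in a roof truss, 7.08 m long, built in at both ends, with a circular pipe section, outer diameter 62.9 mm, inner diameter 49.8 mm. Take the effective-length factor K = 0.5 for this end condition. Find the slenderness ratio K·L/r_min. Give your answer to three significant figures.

λ ≈ 176

d_o = 62.9 mm, d_i = 49.8 mm
I = π(d_o⁴ − d_i⁴)/64 = π(62.9⁴ − 49.80⁴)/64 = 4.665×10^5 mm⁴
A = 1.160×10^3 mm²;  r_min = √(I/A) = √(4.665×10^5/1.160×10^3) = 20.06 mm
L_e = K·L = 0.5 × 7.08 m = 3.540 m = 3540.0 mm
λ = L_e / r_min = 3540.0 / 20.06 = 176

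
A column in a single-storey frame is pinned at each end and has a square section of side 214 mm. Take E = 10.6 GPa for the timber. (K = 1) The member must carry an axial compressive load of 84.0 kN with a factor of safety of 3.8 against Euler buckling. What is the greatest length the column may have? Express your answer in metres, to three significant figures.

I = a⁴/12 = 214⁴/12 = 1.748×10^8 mm⁴
I = 1.748×10^-4 m⁴
Required critical load P_cr = n·P = 3.8 × 84.0 = 319.2 kN = 3.192×10^5 N
From P_cr = π²EI/(K·L)²:  L = (1/K)·√(π²EI/P_cr) = (1/1)·√(π²×1.06×10^10×1.748×10^-4/3.192×10^5)
L = 7.57 m

L_max ≈ 7.57 m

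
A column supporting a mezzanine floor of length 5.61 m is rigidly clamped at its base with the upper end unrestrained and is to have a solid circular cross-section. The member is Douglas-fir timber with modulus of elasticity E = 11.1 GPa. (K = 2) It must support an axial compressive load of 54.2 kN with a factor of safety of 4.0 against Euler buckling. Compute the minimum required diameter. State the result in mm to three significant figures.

d ≈ 267 mm

Required P_cr = n·P = 4.0 × 54.2 = 216.8 kN
L_e = K·L = 2 × 5.61 = 11.22 m
Required I = P_cr·L_e²/(π²E) = 2.168×10^5 × 11.22² / (π² × 1.11×10^10) = 2.491×10^-4 m⁴
I_req = 2.491×10^8 mm⁴
Solid circle: I = πd⁴/64  ⇒  d = (64I/π)^(1/4) = (64×2.491×10^8/π)^(1/4) = 267 mm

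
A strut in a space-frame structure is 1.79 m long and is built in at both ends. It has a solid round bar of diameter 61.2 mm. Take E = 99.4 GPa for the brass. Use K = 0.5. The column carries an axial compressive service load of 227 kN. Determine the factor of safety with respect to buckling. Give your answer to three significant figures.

n ≈ 3.72

I = πd⁴/64 = π×61.2⁴/64 = 6.886×10^5 mm⁴
I = 6.886×10^5 mm⁴ = 6.886×10^-7 m⁴
Effective length L_e = K·L = 0.5 × 1.79 = 0.8950 m
P_cr = π²EI / L_e² = π² × 99.4×10⁹ × 6.886×10^-7 / 0.8950² = 8.434×10^5 N
Factor of safety n = P_cr / P = 843.37 / 227 = 3.72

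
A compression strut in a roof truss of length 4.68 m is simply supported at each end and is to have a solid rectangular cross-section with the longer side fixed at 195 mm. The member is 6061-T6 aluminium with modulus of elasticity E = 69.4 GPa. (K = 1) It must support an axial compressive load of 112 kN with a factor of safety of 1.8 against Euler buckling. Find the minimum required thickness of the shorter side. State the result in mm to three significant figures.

b ≈ 73.5 mm

Required P_cr = n·P = 1.8 × 112 = 201.6 kN
L_e = K·L = 1 × 4.68 = 4.680 m
Required I = P_cr·L_e²/(π²E) = 2.016×10^5 × 4.680² / (π² × 6.94×10^10) = 6.446×10^-6 m⁴
I_req = 6.446×10^6 mm⁴
Rectangle, weak axis: I_min = h·b³/12 with h = 195 mm fixed  ⇒  b = (12I/h)^(1/3) = 73.5 mm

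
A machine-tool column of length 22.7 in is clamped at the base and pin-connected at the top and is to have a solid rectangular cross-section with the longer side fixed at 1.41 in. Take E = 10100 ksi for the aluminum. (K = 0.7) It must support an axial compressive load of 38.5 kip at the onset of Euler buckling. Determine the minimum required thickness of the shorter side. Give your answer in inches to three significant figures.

L_e = K·L = 0.7 × 22.7 = 15.89 in
Required I = P_cr·L_e²/(π²E) = 3.850×10^4 × 15.89² / (π² × 1.01×10^7) = 9.752×10^-2 in⁴
Rectangle, weak axis: I_min = h·b³/12 with h = 1.41 in fixed  ⇒  b = (12I/h)^(1/3) = 0.940 in

b ≈ 0.940 in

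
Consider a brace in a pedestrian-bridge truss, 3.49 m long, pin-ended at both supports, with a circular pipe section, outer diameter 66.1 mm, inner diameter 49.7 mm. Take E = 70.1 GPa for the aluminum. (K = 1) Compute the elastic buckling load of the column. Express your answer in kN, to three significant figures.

P_cr ≈ 36.2 kN

d_o = 66.1 mm, d_i = 49.7 mm
I = π(d_o⁴ − d_i⁴)/64 = π(66.1⁴ − 49.70⁴)/64 = 6.376×10^5 mm⁴
I = 6.376×10^5 mm⁴ = 6.376×10^-7 m⁴
Effective length L_e = K·L = 1 × 3.49 = 3.490 m
P_cr = π²EI / L_e² = π² × 70.1×10⁹ × 6.376×10^-7 / 3.490² = 3.622×10^4 N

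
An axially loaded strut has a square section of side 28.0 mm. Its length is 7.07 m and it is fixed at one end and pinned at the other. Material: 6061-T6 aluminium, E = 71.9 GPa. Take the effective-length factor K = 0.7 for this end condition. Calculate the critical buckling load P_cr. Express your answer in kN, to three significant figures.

I = a⁴/12 = 28.0⁴/12 = 5.122×10^4 mm⁴
I = 5.122×10^4 mm⁴ = 5.122×10^-8 m⁴
Effective length L_e = K·L = 0.7 × 7.07 = 4.949 m
P_cr = π²EI / L_e² = π² × 71.9×10⁹ × 5.122×10^-8 / 4.949² = 1.484×10^3 N

P_cr ≈ 1.48 kN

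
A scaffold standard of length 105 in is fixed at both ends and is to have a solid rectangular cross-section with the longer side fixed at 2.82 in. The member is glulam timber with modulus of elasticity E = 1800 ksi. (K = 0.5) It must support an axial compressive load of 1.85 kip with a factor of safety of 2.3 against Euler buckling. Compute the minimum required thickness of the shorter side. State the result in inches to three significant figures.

b ≈ 1.41 in

Required P_cr = n·P = 2.3 × 1.85 = 4.255 kip
L_e = K·L = 0.5 × 105 = 52.50 in
Required I = P_cr·L_e²/(π²E) = 4.255×10^3 × 52.50² / (π² × 1.80×10^6) = 0.6602 in⁴
Rectangle, weak axis: I_min = h·b³/12 with h = 2.82 in fixed  ⇒  b = (12I/h)^(1/3) = 1.41 in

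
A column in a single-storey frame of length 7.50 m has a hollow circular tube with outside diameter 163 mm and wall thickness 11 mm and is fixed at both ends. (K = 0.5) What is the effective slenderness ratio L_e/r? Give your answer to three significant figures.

λ ≈ 69.6

Inner diameter d_i = 163 − 2×11 = 141.0 mm
I = π(d_o⁴ − d_i⁴)/64 = π(163⁴ − 141.0⁴)/64 = 1.525×10^7 mm⁴
A = 5.253×10^3 mm²;  r_min = √(I/A) = √(1.525×10^7/5.253×10^3) = 53.88 mm
L_e = K·L = 0.5 × 7.50 m = 3.750 m = 3750.0 mm
λ = L_e / r_min = 3750.0 / 53.88 = 69.6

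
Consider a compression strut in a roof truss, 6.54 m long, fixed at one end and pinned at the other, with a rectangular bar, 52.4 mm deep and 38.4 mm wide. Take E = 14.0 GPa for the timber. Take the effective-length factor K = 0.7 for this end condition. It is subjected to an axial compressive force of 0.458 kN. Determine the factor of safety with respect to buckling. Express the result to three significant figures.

n ≈ 3.56

Buckling occurs about the weak axis: I_min = h·b³/12 with b = 38.4 mm (the shorter side).
I_min = 52.4×38.4³/12 = 2.473×10^5 mm⁴
I = 2.473×10^5 mm⁴ = 2.473×10^-7 m⁴
Effective length L_e = K·L = 0.7 × 6.54 = 4.578 m
P_cr = π²EI / L_e² = π² × 14.0×10⁹ × 2.473×10^-7 / 4.578² = 1.630×10^3 N
Factor of safety n = P_cr / P = 1.6301 / 0.458 = 3.56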